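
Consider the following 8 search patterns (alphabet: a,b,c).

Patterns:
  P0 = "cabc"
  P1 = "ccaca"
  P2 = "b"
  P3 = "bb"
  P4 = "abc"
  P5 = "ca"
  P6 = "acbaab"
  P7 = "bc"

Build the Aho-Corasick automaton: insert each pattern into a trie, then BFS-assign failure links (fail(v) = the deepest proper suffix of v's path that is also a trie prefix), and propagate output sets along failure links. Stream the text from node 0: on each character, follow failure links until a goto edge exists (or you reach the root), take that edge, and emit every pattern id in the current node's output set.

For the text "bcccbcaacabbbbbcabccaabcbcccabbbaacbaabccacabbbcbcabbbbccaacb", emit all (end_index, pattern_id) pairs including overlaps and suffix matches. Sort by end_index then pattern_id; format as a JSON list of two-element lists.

Construct AC machine:
Trie nodes:
  0='ε' goto a→11 b→9 c→1
  1='c' goto a→2 c→5
  2='ca' goto b→3  ←P5
  3='cab' goto c→4
  4='cabc' goto ·  ←P0
  5='cc' goto a→6
  6='cca' goto c→7
  7='ccac' goto a→8
  8='ccaca' goto ·  ←P1
  9='b' goto b→10 c→19  ←P2
  10='bb' goto ·  ←P3
  11='a' goto b→12 c→14
  12='ab' goto c→13
  13='abc' goto ·  ←P4
  14='ac' goto b→15
  15='acb' goto a→16
  16='acba' goto a→17
  17='acbaa' goto b→18
  18='acbaab' goto ·  ←P6
  19='bc' goto ·  ←P7

BFS fail/out derivation:
  n1('c'): parent n0 fail=0; on 'c' 0 → fail=0;  out ∅∪∅=∅
  n9('b'): parent n0 fail=0; on 'b' 0 → fail=0;  out {2}∪∅={2}
  n11('a'): parent n0 fail=0; on 'a' 0 → fail=0;  out ∅∪∅=∅
  n2('ca'): parent n1 fail=0; on 'a' 0 → fail=11;  out {5}∪∅={5}
  n5('cc'): parent n1 fail=0; on 'c' 0 → fail=1;  out ∅∪∅=∅
  n10('bb'): parent n9 fail=0; on 'b' 0 → fail=9;  out {3}∪{2}={2,3}
  n12('ab'): parent n11 fail=0; on 'b' 0 → fail=9;  out ∅∪{2}={2}
  n14('ac'): parent n11 fail=0; on 'c' 0 → fail=1;  out ∅∪∅=∅
  n19('bc'): parent n9 fail=0; on 'c' 0 → fail=1;  out {7}∪∅={7}
  n3('cab'): parent n2 fail=11; on 'b' 11 → fail=12;  out ∅∪{2}={2}
  n6('cca'): parent n5 fail=1; on 'a' 1 → fail=2;  out ∅∪{5}={5}
  n13('abc'): parent n12 fail=9; on 'c' 9 → fail=19;  out {4}∪{7}={4,7}
  n15('acb'): parent n14 fail=1; on 'b' 1→0 → fail=9;  out ∅∪{2}={2}
  n4('cabc'): parent n3 fail=12; on 'c' 12 → fail=13;  out {0}∪{4,7}={0,4,7}
  n7('ccac'): parent n6 fail=2; on 'c' 2→11 → fail=14;  out ∅∪∅=∅
  n16('acba'): parent n15 fail=9; on 'a' 9→0 → fail=11;  out ∅∪∅=∅
  n8('ccaca'): parent n7 fail=14; on 'a' 14→1 → fail=2;  out {1}∪{5}={1,5}
  n17('acbaa'): parent n16 fail=11; on 'a' 11→0 → fail=11;  out ∅∪∅=∅
  n18('acbaab'): parent n17 fail=11; on 'b' 11 → fail=12;  out {6}∪{2}={2,6}

Scan:
i=0 'b': node 0→9  ** P2@[0:0]
i=1 'c': node 9→19  ** P7@[0:1]
i=2 'c': node 19→5 ·f
i=3 'c': node 5→5 ·f
i=4 'b': node 5→9 ·f  ** P2@[4:4]
i=5 'c': node 9→19  ** P7@[4:5]
i=6 'a': node 19→2 ·f  ** P5@[5:6]
i=7 'a': node 2→11 ·f
i=8 'c': node 11→14
i=9 'a': node 14→2 ·f  ** P5@[8:9]
i=10 'b': node 2→3  ** P2@[10:10]
i=11 'b': node 3→10 ·f  ** P2@[11:11],P3@[10:11]
i=12 'b': node 10→10 ·f  ** P2@[12:12],P3@[11:12]
i=13 'b': node 10→10 ·f  ** P2@[13:13],P3@[12:13]
i=14 'b': node 10→10 ·f  ** P2@[14:14],P3@[13:14]
i=15 'c': node 10→19 ·f  ** P7@[14:15]
i=16 'a': node 19→2 ·f  ** P5@[15:16]
i=17 'b': node 2→3  ** P2@[17:17]
i=18 'c': node 3→4  ** P0@[15:18],P4@[16:18],P7@[17:18]
i=19 'c': node 4→5 ·f
i=20 'a': node 5→6  ** P5@[19:20]
i=21 'a': node 6→11 ·f
i=22 'b': node 11→12  ** P2@[22:22]
i=23 'c': node 12→13  ** P4@[21:23],P7@[22:23]
i=24 'b': node 13→9 ·f  ** P2@[24:24]
i=25 'c': node 9→19  ** P7@[24:25]
i=26 'c': node 19→5 ·f
i=27 'c': node 5→5 ·f
i=28 'a': node 5→6  ** P5@[27:28]
i=29 'b': node 6→3 ·f  ** P2@[29:29]
i=30 'b': node 3→10 ·f  ** P2@[30:30],P3@[29:30]
i=31 'b': node 10→10 ·f  ** P2@[31:31],P3@[30:31]
i=32 'a': node 10→11 ·f
i=33 'a': node 11→11 ·f
i=34 'c': node 11→14
i=35 'b': node 14→15  ** P2@[35:35]
i=36 'a': node 15→16
i=37 'a': node 16→17
i=38 'b': node 17→18  ** P2@[38:38],P6@[33:38]
i=39 'c': node 18→13 ·f  ** P4@[37:39],P7@[38:39]
i=40 'c': node 13→5 ·f
i=41 'a': node 5→6  ** P5@[40:41]
i=42 'c': node 6→7
i=43 'a': node 7→8  ** P1@[39:43],P5@[42:43]
i=44 'b': node 8→3 ·f  ** P2@[44:44]
i=45 'b': node 3→10 ·f  ** P2@[45:45],P3@[44:45]
i=46 'b': node 10→10 ·f  ** P2@[46:46],P3@[45:46]
i=47 'c': node 10→19 ·f  ** P7@[46:47]
i=48 'b': node 19→9 ·f  ** P2@[48:48]
i=49 'c': node 9→19  ** P7@[48:49]
i=50 'a': node 19→2 ·f  ** P5@[49:50]
i=51 'b': node 2→3  ** P2@[51:51]
i=52 'b': node 3→10 ·f  ** P2@[52:52],P3@[51:52]
i=53 'b': node 10→10 ·f  ** P2@[53:53],P3@[52:53]
i=54 'b': node 10→10 ·f  ** P2@[54:54],P3@[53:54]
i=55 'c': node 10→19 ·f  ** P7@[54:55]
i=56 'c': node 19→5 ·f
i=57 'a': node 5→6  ** P5@[56:57]
i=58 'a': node 6→11 ·f
i=59 'c': node 11→14
i=60 'b': node 14→15  ** P2@[60:60]

Matches: [[0,2],[1,7],[4,2],[5,7],[6,5],[9,5],[10,2],[11,2],[11,3],[12,2],[12,3],[13,2],[13,3],[14,2],[14,3],[15,7],[16,5],[17,2],[18,0],[18,4],[18,7],[20,5],[22,2],[23,4],[23,7],[24,2],[25,7],[28,5],[29,2],[30,2],[30,3],[31,2],[31,3],[35,2],[38,2],[38,6],[39,4],[39,7],[41,5],[43,1],[43,5],[44,2],[45,2],[45,3],[46,2],[46,3],[47,7],[48,2],[49,7],[50,5],[51,2],[52,2],[52,3],[53,2],[53,3],[54,2],[54,3],[55,7],[57,5],[60,2]]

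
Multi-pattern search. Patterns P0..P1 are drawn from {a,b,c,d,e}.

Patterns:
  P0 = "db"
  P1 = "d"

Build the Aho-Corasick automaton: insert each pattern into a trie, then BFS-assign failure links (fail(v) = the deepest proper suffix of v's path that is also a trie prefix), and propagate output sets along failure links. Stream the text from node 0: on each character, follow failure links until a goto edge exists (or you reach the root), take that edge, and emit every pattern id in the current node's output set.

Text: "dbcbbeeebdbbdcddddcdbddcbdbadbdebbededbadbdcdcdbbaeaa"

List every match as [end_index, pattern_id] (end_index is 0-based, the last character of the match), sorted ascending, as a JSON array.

Build automaton:
Trie (insert patterns):
  0='ε' goto d→1
  1='d' goto b→2  [P1 ends]
  2='db' goto ·  [P0 ends]

Failure links (BFS by depth):
  n1('d'): parent n0 fail=0; on 'd' 0 → fail=0;  out {1}∪∅={1}
  n2('db'): parent n1 fail=0; on 'b' 0 → fail=0;  out {0}∪∅={0}

Text stream:
i=0 'd': node 0→1  ** P1@[0:0]
i=1 'b': node 1→2  ** P0@[0:1]
i=2 'c': node 2→0 ·f
i=3 'b': node 0→0
i=4 'b': node 0→0
i=5 'e': node 0→0
i=6 'e': node 0→0
i=7 'e': node 0→0
i=8 'b': node 0→0
i=9 'd': node 0→1  ** P1@[9:9]
i=10 'b': node 1→2  ** P0@[9:10]
i=11 'b': node 2→0 ·f
i=12 'd': node 0→1  ** P1@[12:12]
i=13 'c': node 1→0 ·f
i=14 'd': node 0→1  ** P1@[14:14]
i=15 'd': node 1→1 ·f  ** P1@[15:15]
i=16 'd': node 1→1 ·f  ** P1@[16:16]
i=17 'd': node 1→1 ·f  ** P1@[17:17]
i=18 'c': node 1→0 ·f
i=19 'd': node 0→1  ** P1@[19:19]
i=20 'b': node 1→2  ** P0@[19:20]
i=21 'd': node 2→1 ·f  ** P1@[21:21]
i=22 'd': node 1→1 ·f  ** P1@[22:22]
i=23 'c': node 1→0 ·f
i=24 'b': node 0→0
i=25 'd': node 0→1  ** P1@[25:25]
i=26 'b': node 1→2  ** P0@[25:26]
i=27 'a': node 2→0 ·f
i=28 'd': node 0→1  ** P1@[28:28]
i=29 'b': node 1→2  ** P0@[28:29]
i=30 'd': node 2→1 ·f  ** P1@[30:30]
i=31 'e': node 1→0 ·f
i=32 'b': node 0→0
i=33 'b': node 0→0
i=34 'e': node 0→0
i=35 'd': node 0→1  ** P1@[35:35]
i=36 'e': node 1→0 ·f
i=37 'd': node 0→1  ** P1@[37:37]
i=38 'b': node 1→2  ** P0@[37:38]
i=39 'a': node 2→0 ·f
i=40 'd': node 0→1  ** P1@[40:40]
i=41 'b': node 1→2  ** P0@[40:41]
i=42 'd': node 2→1 ·f  ** P1@[42:42]
i=43 'c': node 1→0 ·f
i=44 'd': node 0→1  ** P1@[44:44]
i=45 'c': node 1→0 ·f
i=46 'd': node 0→1  ** P1@[46:46]
i=47 'b': node 1→2  ** P0@[46:47]
i=48 'b': node 2→0 ·f
i=49 'a': node 0→0
i=50 'e': node 0→0
i=51 'a': node 0→0
i=52 'a': node 0→0

All matches (sorted): [[0,1],[1,0],[9,1],[10,0],[12,1],[14,1],[15,1],[16,1],[17,1],[19,1],[20,0],[21,1],[22,1],[25,1],[26,0],[28,1],[29,0],[30,1],[35,1],[37,1],[38,0],[40,1],[41,0],[42,1],[44,1],[46,1],[47,0]]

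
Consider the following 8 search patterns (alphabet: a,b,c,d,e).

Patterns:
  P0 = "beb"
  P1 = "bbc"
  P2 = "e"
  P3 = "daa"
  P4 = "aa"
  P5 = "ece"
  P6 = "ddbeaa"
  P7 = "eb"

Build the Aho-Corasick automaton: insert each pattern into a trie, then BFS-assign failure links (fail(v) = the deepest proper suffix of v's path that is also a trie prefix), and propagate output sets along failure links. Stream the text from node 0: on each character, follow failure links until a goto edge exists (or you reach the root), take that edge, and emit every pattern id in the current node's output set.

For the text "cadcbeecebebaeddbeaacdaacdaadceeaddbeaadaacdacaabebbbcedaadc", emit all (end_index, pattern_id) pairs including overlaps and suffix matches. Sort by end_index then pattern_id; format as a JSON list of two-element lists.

Construct AC machine:
Trie nodes:
  n0 'ε': a→10 b→1 d→7 e→6
  n1 'b': b→4 e→2
  n2 'be': b→3
  n3 'beb': ·  ←P0
  n4 'bb': c→5
  n5 'bbc': ·  ←P1
  n6 'e': b→19 c→12  ←P2
  n7 'd': a→8 d→14
  n8 'da': a→9
  n9 'daa': ·  ←P3
  n10 'a': a→11
  n11 'aa': ·  ←P4
  n12 'ec': e→13
  n13 'ece': ·  ←P5
  n14 'dd': b→15
  n15 'ddb': e→16
  n16 'ddbe': a→17
  n17 'ddbea': a→18
  n18 'ddbeaa': ·  ←P6
  n19 'eb': ·  ←P7

BFS fail/out derivation:
  fail(1) 'b': from fail(0)=0 chase 'b': 0 ⇒ 0;  out=∅∪out(0)=∅
  fail(6) 'e': from fail(0)=0 chase 'e': 0 ⇒ 0;  out={2}∪out(0)={2}
  fail(7) 'd': from fail(0)=0 chase 'd': 0 ⇒ 0;  out=∅∪out(0)=∅
  fail(10) 'a': from fail(0)=0 chase 'a': 0 ⇒ 0;  out=∅∪out(0)=∅
  fail(2) 'be': from fail(1)=0 chase 'e': 0 ⇒ 6;  out=∅∪out(6)={2}
  fail(4) 'bb': from fail(1)=0 chase 'b': 0 ⇒ 1;  out=∅∪out(1)=∅
  fail(8) 'da': from fail(7)=0 chase 'a': 0 ⇒ 10;  out=∅∪out(10)=∅
  fail(11) 'aa': from fail(10)=0 chase 'a': 0 ⇒ 10;  out={4}∪out(10)={4}
  fail(12) 'ec': from fail(6)=0 chase 'c': 0 ⇒ 0;  out=∅∪out(0)=∅
  fail(14) 'dd': from fail(7)=0 chase 'd': 0 ⇒ 7;  out=∅∪out(7)=∅
  fail(19) 'eb': from fail(6)=0 chase 'b': 0 ⇒ 1;  out={7}∪out(1)={7}
  fail(3) 'beb': from fail(2)=6 chase 'b': 6 ⇒ 19;  out={0}∪out(19)={0,7}
  fail(5) 'bbc': from fail(4)=1 chase 'c': 1→0 ⇒ 0;  out={1}∪out(0)={1}
  fail(9) 'daa': from fail(8)=10 chase 'a': 10 ⇒ 11;  out={3}∪out(11)={3,4}
  fail(13) 'ece': from fail(12)=0 chase 'e': 0 ⇒ 6;  out={5}∪out(6)={2,5}
  fail(15) 'ddb': from fail(14)=7 chase 'b': 7→0 ⇒ 1;  out=∅∪out(1)=∅
  fail(16) 'ddbe': from fail(15)=1 chase 'e': 1 ⇒ 2;  out=∅∪out(2)={2}
  fail(17) 'ddbea': from fail(16)=2 chase 'a': 2→6→0 ⇒ 10;  out=∅∪out(10)=∅
  fail(18) 'ddbeaa': from fail(17)=10 chase 'a': 10 ⇒ 11;  out={6}∪out(11)={4,6}

Run:
pos 0 'c': at 0
pos 1 'a': at 10
pos 2 'd': at 7 (via fail)
pos 3 'c': at 0 (via fail)
pos 4 'b': at 1
pos 5 'e': at 2  emit P2@[5:5]
pos 6 'e': at 6 (via fail)  emit P2@[6:6]
pos 7 'c': at 12
pos 8 'e': at 13  emit P2@[8:8],P5@[6:8]
pos 9 'b': at 19 (via fail)  emit P7@[8:9]
pos 10 'e': at 2 (via fail)  emit P2@[10:10]
pos 11 'b': at 3  emit P0@[9:11],P7@[10:11]
pos 12 'a': at 10 (via fail)
pos 13 'e': at 6 (via fail)  emit P2@[13:13]
pos 14 'd': at 7 (via fail)
pos 15 'd': at 14
pos 16 'b': at 15
pos 17 'e': at 16  emit P2@[17:17]
pos 18 'a': at 17
pos 19 'a': at 18  emit P4@[18:19],P6@[14:19]
pos 20 'c': at 0 (via fail)
pos 21 'd': at 7
pos 22 'a': at 8
pos 23 'a': at 9  emit P3@[21:23],P4@[22:23]
pos 24 'c': at 0 (via fail)
pos 25 'd': at 7
pos 26 'a': at 8
pos 27 'a': at 9  emit P3@[25:27],P4@[26:27]
pos 28 'd': at 7 (via fail)
pos 29 'c': at 0 (via fail)
pos 30 'e': at 6  emit P2@[30:30]
pos 31 'e': at 6 (via fail)  emit P2@[31:31]
pos 32 'a': at 10 (via fail)
pos 33 'd': at 7 (via fail)
pos 34 'd': at 14
pos 35 'b': at 15
pos 36 'e': at 16  emit P2@[36:36]
pos 37 'a': at 17
pos 38 'a': at 18  emit P4@[37:38],P6@[33:38]
pos 39 'd': at 7 (via fail)
pos 40 'a': at 8
pos 41 'a': at 9  emit P3@[39:41],P4@[40:41]
pos 42 'c': at 0 (via fail)
pos 43 'd': at 7
pos 44 'a': at 8
pos 45 'c': at 0 (via fail)
pos 46 'a': at 10
pos 47 'a': at 11  emit P4@[46:47]
pos 48 'b': at 1 (via fail)
pos 49 'e': at 2  emit P2@[49:49]
pos 50 'b': at 3  emit P0@[48:50],P7@[49:50]
pos 51 'b': at 4 (via fail)
pos 52 'b': at 4 (via fail)
pos 53 'c': at 5  emit P1@[51:53]
pos 54 'e': at 6 (via fail)  emit P2@[54:54]
pos 55 'd': at 7 (via fail)
pos 56 'a': at 8
pos 57 'a': at 9  emit P3@[55:57],P4@[56:57]
pos 58 'd': at 7 (via fail)
pos 59 'c': at 0 (via fail)

Result: [[5,2],[6,2],[8,2],[8,5],[9,7],[10,2],[11,0],[11,7],[13,2],[17,2],[19,4],[19,6],[23,3],[23,4],[27,3],[27,4],[30,2],[31,2],[36,2],[38,4],[38,6],[41,3],[41,4],[47,4],[49,2],[50,0],[50,7],[53,1],[54,2],[57,3],[57,4]]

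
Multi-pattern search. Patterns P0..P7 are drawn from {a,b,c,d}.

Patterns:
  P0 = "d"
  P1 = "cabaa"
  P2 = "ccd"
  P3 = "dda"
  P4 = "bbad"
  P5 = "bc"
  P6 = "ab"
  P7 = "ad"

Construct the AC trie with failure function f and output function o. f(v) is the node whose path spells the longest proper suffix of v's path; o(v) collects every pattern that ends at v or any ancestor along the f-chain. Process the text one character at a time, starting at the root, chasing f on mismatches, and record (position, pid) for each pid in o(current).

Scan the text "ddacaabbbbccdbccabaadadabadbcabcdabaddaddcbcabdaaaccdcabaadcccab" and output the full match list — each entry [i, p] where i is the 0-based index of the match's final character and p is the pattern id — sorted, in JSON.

Build:
Trie nodes:
  n0 'ε': a→16 b→11 c→2 d→1
  n1 'd': d→9  ←P0
  n2 'c': a→3 c→7
  n3 'ca': b→4
  n4 'cab': a→5
  n5 'caba': a→6
  n6 'cabaa': ·  ←P1
  n7 'cc': d→8
  n8 'ccd': ·  ←P2
  n9 'dd': a→10
  n10 'dda': ·  ←P3
  n11 'b': b→12 c→15
  n12 'bb': a→13
  n13 'bba': d→14
  n14 'bbad': ·  ←P4
  n15 'bc': ·  ←P5
  n16 'a': b→17 d→18
  n17 'ab': ·  ←P6
  n18 'ad': ·  ←P7

BFS fail/out derivation:
  n1('d'): parent n0 fail=0; on 'd' 0 → fail=0;  out {0}∪∅={0}
  n2('c'): parent n0 fail=0; on 'c' 0 → fail=0;  out ∅∪∅=∅
  n11('b'): parent n0 fail=0; on 'b' 0 → fail=0;  out ∅∪∅=∅
  n16('a'): parent n0 fail=0; on 'a' 0 → fail=0;  out ∅∪∅=∅
  n3('ca'): parent n2 fail=0; on 'a' 0 → fail=16;  out ∅∪∅=∅
  n7('cc'): parent n2 fail=0; on 'c' 0 → fail=2;  out ∅∪∅=∅
  n9('dd'): parent n1 fail=0; on 'd' 0 → fail=1;  out ∅∪{0}={0}
  n12('bb'): parent n11 fail=0; on 'b' 0 → fail=11;  out ∅∪∅=∅
  n15('bc'): parent n11 fail=0; on 'c' 0 → fail=2;  out {5}∪∅={5}
  n17('ab'): parent n16 fail=0; on 'b' 0 → fail=11;  out {6}∪∅={6}
  n18('ad'): parent n16 fail=0; on 'd' 0 → fail=1;  out {7}∪{0}={0,7}
  n4('cab'): parent n3 fail=16; on 'b' 16 → fail=17;  out ∅∪{6}={6}
  n8('ccd'): parent n7 fail=2; on 'd' 2→0 → fail=1;  out {2}∪{0}={0,2}
  n10('dda'): parent n9 fail=1; on 'a' 1→0 → fail=16;  out {3}∪∅={3}
  n13('bba'): parent n12 fail=11; on 'a' 11→0 → fail=16;  out ∅∪∅=∅
  n5('caba'): parent n4 fail=17; on 'a' 17→11→0 → fail=16;  out ∅∪∅=∅
  n14('bbad'): parent n13 fail=16; on 'd' 16 → fail=18;  out {4}∪{0,7}={0,4,7}
  n6('cabaa'): parent n5 fail=16; on 'a' 16→0 → fail=16;  out {1}∪∅={1}

Text stream:
i=0 'd': node 0→1  emit P0@[0:0]
i=1 'd': node 1→9  emit P0@[1:1]
i=2 'a': node 9→10  emit P3@[0:2]
i=3 'c': node 10→2 (via fail)
i=4 'a': node 2→3
i=5 'a': node 3→16 (via fail)
i=6 'b': node 16→17  emit P6@[5:6]
i=7 'b': node 17→12 (via fail)
i=8 'b': node 12→12 (via fail)
i=9 'b': node 12→12 (via fail)
i=10 'c': node 12→15 (via fail)  emit P5@[9:10]
i=11 'c': node 15→7 (via fail)
i=12 'd': node 7→8  emit P0@[12:12],P2@[10:12]
i=13 'b': node 8→11 (via fail)
i=14 'c': node 11→15  emit P5@[13:14]
i=15 'c': node 15→7 (via fail)
i=16 'a': node 7→3 (via fail)
i=17 'b': node 3→4  emit P6@[16:17]
i=18 'a': node 4→5
i=19 'a': node 5→6  emit P1@[15:19]
i=20 'd': node 6→18 (via fail)  emit P0@[20:20],P7@[19:20]
i=21 'a': node 18→16 (via fail)
i=22 'd': node 16→18  emit P0@[22:22],P7@[21:22]
i=23 'a': node 18→16 (via fail)
i=24 'b': node 16→17  emit P6@[23:24]
i=25 'a': node 17→16 (via fail)
i=26 'd': node 16→18  emit P0@[26:26],P7@[25:26]
i=27 'b': node 18→11 (via fail)
i=28 'c': node 11→15  emit P5@[27:28]
i=29 'a': node 15→3 (via fail)
i=30 'b': node 3→4  emit P6@[29:30]
i=31 'c': node 4→15 (via fail)  emit P5@[30:31]
i=32 'd': node 15→1 (via fail)  emit P0@[32:32]
i=33 'a': node 1→16 (via fail)
i=34 'b': node 16→17  emit P6@[33:34]
i=35 'a': node 17→16 (via fail)
i=36 'd': node 16→18  emit P0@[36:36],P7@[35:36]
i=37 'd': node 18→9 (via fail)  emit P0@[37:37]
i=38 'a': node 9→10  emit P3@[36:38]
i=39 'd': node 10→18 (via fail)  emit P0@[39:39],P7@[38:39]
i=40 'd': node 18→9 (via fail)  emit P0@[40:40]
i=41 'c': node 9→2 (via fail)
i=42 'b': node 2→11 (via fail)
i=43 'c': node 11→15  emit P5@[42:43]
i=44 'a': node 15→3 (via fail)
i=45 'b': node 3→4  emit P6@[44:45]
i=46 'd': node 4→1 (via fail)  emit P0@[46:46]
i=47 'a': node 1→16 (via fail)
i=48 'a': node 16→16 (via fail)
i=49 'a': node 16→16 (via fail)
i=50 'c': node 16→2 (via fail)
i=51 'c': node 2→7
i=52 'd': node 7→8  emit P0@[52:52],P2@[50:52]
i=53 'c': node 8→2 (via fail)
i=54 'a': node 2→3
i=55 'b': node 3→4  emit P6@[54:55]
i=56 'a': node 4→5
i=57 'a': node 5→6  emit P1@[53:57]
i=58 'd': node 6→18 (via fail)  emit P0@[58:58],P7@[57:58]
i=59 'c': node 18→2 (via fail)
i=60 'c': node 2→7
i=61 'c': node 7→7 (via fail)
i=62 'a': node 7→3 (via fail)
i=63 'b': node 3→4  emit P6@[62:63]

All matches (sorted): [[0,0],[1,0],[2,3],[6,6],[10,5],[12,0],[12,2],[14,5],[17,6],[19,1],[20,0],[20,7],[22,0],[22,7],[24,6],[26,0],[26,7],[28,5],[30,6],[31,5],[32,0],[34,6],[36,0],[36,7],[37,0],[38,3],[39,0],[39,7],[40,0],[43,5],[45,6],[46,0],[52,0],[52,2],[55,6],[57,1],[58,0],[58,7],[63,6]]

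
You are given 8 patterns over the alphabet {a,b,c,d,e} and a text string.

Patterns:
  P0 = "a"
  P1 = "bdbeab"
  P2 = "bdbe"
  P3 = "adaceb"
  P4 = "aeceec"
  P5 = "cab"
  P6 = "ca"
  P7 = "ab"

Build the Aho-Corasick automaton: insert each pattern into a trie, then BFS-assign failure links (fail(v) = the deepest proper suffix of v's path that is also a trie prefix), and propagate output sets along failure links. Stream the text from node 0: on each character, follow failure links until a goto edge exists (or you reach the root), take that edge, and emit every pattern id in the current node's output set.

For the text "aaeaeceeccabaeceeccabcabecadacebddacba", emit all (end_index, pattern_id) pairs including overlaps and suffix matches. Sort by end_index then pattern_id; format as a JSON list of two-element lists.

Build automaton:
Trie nodes:
  n0 'ε': a→1 b→2 c→18
  n1 'a': b→21 d→8 e→13  ←P0
  n2 'b': d→3
  n3 'bd': b→4
  n4 'bdb': e→5
  n5 'bdbe': a→6  ←P2
  n6 'bdbea': b→7
  n7 'bdbeab': ·  ←P1
  n8 'ad': a→9
  n9 'ada': c→10
  n10 'adac': e→11
  n11 'adace': b→12
  n12 'adaceb': ·  ←P3
  n13 'ae': c→14
  n14 'aec': e→15
  n15 'aece': e→16
  n16 'aecee': c→17
  n17 'aeceec': ·  ←P4
  n18 'c': a→19
  n19 'ca': b→20  ←P6
  n20 'cab': ·  ←P5
  n21 'ab': ·  ←P7

BFS fail/out derivation:
  fail(1) 'a': from fail(0)=0 chase 'a': 0 ⇒ 0;  out={0}∪out(0)={0}
  fail(2) 'b': from fail(0)=0 chase 'b': 0 ⇒ 0;  out=∅∪out(0)=∅
  fail(18) 'c': from fail(0)=0 chase 'c': 0 ⇒ 0;  out=∅∪out(0)=∅
  fail(3) 'bd': from fail(2)=0 chase 'd': 0 ⇒ 0;  out=∅∪out(0)=∅
  fail(8) 'ad': from fail(1)=0 chase 'd': 0 ⇒ 0;  out=∅∪out(0)=∅
  fail(13) 'ae': from fail(1)=0 chase 'e': 0 ⇒ 0;  out=∅∪out(0)=∅
  fail(19) 'ca': from fail(18)=0 chase 'a': 0 ⇒ 1;  out={6}∪out(1)={0,6}
  fail(21) 'ab': from fail(1)=0 chase 'b': 0 ⇒ 2;  out={7}∪out(2)={7}
  fail(4) 'bdb': from fail(3)=0 chase 'b': 0 ⇒ 2;  out=∅∪out(2)=∅
  fail(9) 'ada': from fail(8)=0 chase 'a': 0 ⇒ 1;  out=∅∪out(1)={0}
  fail(14) 'aec': from fail(13)=0 chase 'c': 0 ⇒ 18;  out=∅∪out(18)=∅
  fail(20) 'cab': from fail(19)=1 chase 'b': 1 ⇒ 21;  out={5}∪out(21)={5,7}
  fail(5) 'bdbe': from fail(4)=2 chase 'e': 2→0 ⇒ 0;  out={2}∪out(0)={2}
  fail(10) 'adac': from fail(9)=1 chase 'c': 1→0 ⇒ 18;  out=∅∪out(18)=∅
  fail(15) 'aece': from fail(14)=18 chase 'e': 18→0 ⇒ 0;  out=∅∪out(0)=∅
  fail(6) 'bdbea': from fail(5)=0 chase 'a': 0 ⇒ 1;  out=∅∪out(1)={0}
  fail(11) 'adace': from fail(10)=18 chase 'e': 18→0 ⇒ 0;  out=∅∪out(0)=∅
  fail(16) 'aecee': from fail(15)=0 chase 'e': 0 ⇒ 0;  out=∅∪out(0)=∅
  fail(7) 'bdbeab': from fail(6)=1 chase 'b': 1 ⇒ 21;  out={1}∪out(21)={1,7}
  fail(12) 'adaceb': from fail(11)=0 chase 'b': 0 ⇒ 2;  out={3}∪out(2)={3}
  fail(17) 'aeceec': from fail(16)=0 chase 'c': 0 ⇒ 18;  out={4}∪out(18)={4}

Scan:
[0] read 'a'  n0⇒n1  → match P0@[0:0]
[1] read 'a'  n1⇒n1 (fail-walked)  → match P0@[1:1]
[2] read 'e'  n1⇒n13
[3] read 'a'  n13⇒n1 (fail-walked)  → match P0@[3:3]
[4] read 'e'  n1⇒n13
[5] read 'c'  n13⇒n14
[6] read 'e'  n14⇒n15
[7] read 'e'  n15⇒n16
[8] read 'c'  n16⇒n17  → match P4@[3:8]
[9] read 'c'  n17⇒n18 (fail-walked)
[10] read 'a'  n18⇒n19  → match P0@[10:10],P6@[9:10]
[11] read 'b'  n19⇒n20  → match P5@[9:11],P7@[10:11]
[12] read 'a'  n20⇒n1 (fail-walked)  → match P0@[12:12]
[13] read 'e'  n1⇒n13
[14] read 'c'  n13⇒n14
[15] read 'e'  n14⇒n15
[16] read 'e'  n15⇒n16
[17] read 'c'  n16⇒n17  → match P4@[12:17]
[18] read 'c'  n17⇒n18 (fail-walked)
[19] read 'a'  n18⇒n19  → match P0@[19:19],P6@[18:19]
[20] read 'b'  n19⇒n20  → match P5@[18:20],P7@[19:20]
[21] read 'c'  n20⇒n18 (fail-walked)
[22] read 'a'  n18⇒n19  → match P0@[22:22],P6@[21:22]
[23] read 'b'  n19⇒n20  → match P5@[21:23],P7@[22:23]
[24] read 'e'  n20⇒n0 (fail-walked)
[25] read 'c'  n0⇒n18
[26] read 'a'  n18⇒n19  → match P0@[26:26],P6@[25:26]
[27] read 'd'  n19⇒n8 (fail-walked)
[28] read 'a'  n8⇒n9  → match P0@[28:28]
[29] read 'c'  n9⇒n10
[30] read 'e'  n10⇒n11
[31] read 'b'  n11⇒n12  → match P3@[26:31]
[32] read 'd'  n12⇒n3 (fail-walked)
[33] read 'd'  n3⇒n0 (fail-walked)
[34] read 'a'  n0⇒n1  → match P0@[34:34]
[35] read 'c'  n1⇒n18 (fail-walked)
[36] read 'b'  n18⇒n2 (fail-walked)
[37] read 'a'  n2⇒n1 (fail-walked)  → match P0@[37:37]

Matches: [[0,0],[1,0],[3,0],[8,4],[10,0],[10,6],[11,5],[11,7],[12,0],[17,4],[19,0],[19,6],[20,5],[20,7],[22,0],[22,6],[23,5],[23,7],[26,0],[26,6],[28,0],[31,3],[34,0],[37,0]]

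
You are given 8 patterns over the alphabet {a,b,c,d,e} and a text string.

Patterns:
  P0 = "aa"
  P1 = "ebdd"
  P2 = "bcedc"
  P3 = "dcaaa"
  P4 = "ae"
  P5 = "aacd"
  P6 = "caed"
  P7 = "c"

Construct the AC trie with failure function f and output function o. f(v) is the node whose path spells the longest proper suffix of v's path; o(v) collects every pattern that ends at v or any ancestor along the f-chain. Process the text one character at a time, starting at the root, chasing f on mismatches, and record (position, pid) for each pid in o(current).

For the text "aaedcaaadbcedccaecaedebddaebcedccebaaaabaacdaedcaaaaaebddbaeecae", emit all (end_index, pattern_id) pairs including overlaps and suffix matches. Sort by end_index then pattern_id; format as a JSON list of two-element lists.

Build automaton:
Trie nodes:
  0='ε' goto a→1 b→7 c→20 d→12 e→3
  1='a' goto a→2 e→17
  2='aa' goto c→18  ←P0
  3='e' goto b→4
  4='eb' goto d→5
  5='ebd' goto d→6
  6='ebdd' goto ·  ←P1
  7='b' goto c→8
  8='bc' goto e→9
  9='bce' goto d→10
  10='bced' goto c→11
  11='bcedc' goto ·  ←P2
  12='d' goto c→13
  13='dc' goto a→14
  14='dca' goto a→15
  15='dcaa' goto a→16
  16='dcaaa' goto ·  ←P3
  17='ae' goto ·  ←P4
  18='aac' goto d→19
  19='aacd' goto ·  ←P5
  20='c' goto a→21  ←P7
  21='ca' goto e→22
  22='cae' goto d→23
  23='caed' goto ·  ←P6

BFS fail/out derivation:
  n1('a'): parent n0 fail=0; on 'a' 0 → fail=0;  out ∅∪∅=∅
  n3('e'): parent n0 fail=0; on 'e' 0 → fail=0;  out ∅∪∅=∅
  n7('b'): parent n0 fail=0; on 'b' 0 → fail=0;  out ∅∪∅=∅
  n12('d'): parent n0 fail=0; on 'd' 0 → fail=0;  out ∅∪∅=∅
  n20('c'): parent n0 fail=0; on 'c' 0 → fail=0;  out {7}∪∅={7}
  n2('aa'): parent n1 fail=0; on 'a' 0 → fail=1;  out {0}∪∅={0}
  n4('eb'): parent n3 fail=0; on 'b' 0 → fail=7;  out ∅∪∅=∅
  n8('bc'): parent n7 fail=0; on 'c' 0 → fail=20;  out ∅∪{7}={7}
  n13('dc'): parent n12 fail=0; on 'c' 0 → fail=20;  out ∅∪{7}={7}
  n17('ae'): parent n1 fail=0; on 'e' 0 → fail=3;  out {4}∪∅={4}
  n21('ca'): parent n20 fail=0; on 'a' 0 → fail=1;  out ∅∪∅=∅
  n5('ebd'): parent n4 fail=7; on 'd' 7→0 → fail=12;  out ∅∪∅=∅
  n9('bce'): parent n8 fail=20; on 'e' 20→0 → fail=3;  out ∅∪∅=∅
  n14('dca'): parent n13 fail=20; on 'a' 20 → fail=21;  out ∅∪∅=∅
  n18('aac'): parent n2 fail=1; on 'c' 1→0 → fail=20;  out ∅∪{7}={7}
  n22('cae'): parent n21 fail=1; on 'e' 1 → fail=17;  out ∅∪{4}={4}
  n6('ebdd'): parent n5 fail=12; on 'd' 12→0 → fail=12;  out {1}∪∅={1}
  n10('bced'): parent n9 fail=3; on 'd' 3→0 → fail=12;  out ∅∪∅=∅
  n15('dcaa'): parent n14 fail=21; on 'a' 21→1 → fail=2;  out ∅∪{0}={0}
  n19('aacd'): parent n18 fail=20; on 'd' 20→0 → fail=12;  out {5}∪∅={5}
  n23('caed'): parent n22 fail=17; on 'd' 17→3→0 → fail=12;  out {6}∪∅={6}
  n11('bcedc'): parent n10 fail=12; on 'c' 12 → fail=13;  out {2}∪{7}={2,7}
  n16('dcaaa'): parent n15 fail=2; on 'a' 2→1 → fail=2;  out {3}∪{0}={0,3}

Text stream:
[0] read 'a'  n0⇒n1
[1] read 'a'  n1⇒n2  ** P0@[0:1]
[2] read 'e'  n2⇒n17 (fail-walked)  ** P4@[1:2]
[3] read 'd'  n17⇒n12 (fail-walked)
[4] read 'c'  n12⇒n13  ** P7@[4:4]
[5] read 'a'  n13⇒n14
[6] read 'a'  n14⇒n15  ** P0@[5:6]
[7] read 'a'  n15⇒n16  ** P0@[6:7],P3@[3:7]
[8] read 'd'  n16⇒n12 (fail-walked)
[9] read 'b'  n12⇒n7 (fail-walked)
[10] read 'c'  n7⇒n8  ** P7@[10:10]
[11] read 'e'  n8⇒n9
[12] read 'd'  n9⇒n10
[13] read 'c'  n10⇒n11  ** P2@[9:13],P7@[13:13]
[14] read 'c'  n11⇒n20 (fail-walked)  ** P7@[14:14]
[15] read 'a'  n20⇒n21
[16] read 'e'  n21⇒n22  ** P4@[15:16]
[17] read 'c'  n22⇒n20 (fail-walked)  ** P7@[17:17]
[18] read 'a'  n20⇒n21
[19] read 'e'  n21⇒n22  ** P4@[18:19]
[20] read 'd'  n22⇒n23  ** P6@[17:20]
[21] read 'e'  n23⇒n3 (fail-walked)
[22] read 'b'  n3⇒n4
[23] read 'd'  n4⇒n5
[24] read 'd'  n5⇒n6  ** P1@[21:24]
[25] read 'a'  n6⇒n1 (fail-walked)
[26] read 'e'  n1⇒n17  ** P4@[25:26]
[27] read 'b'  n17⇒n4 (fail-walked)
[28] read 'c'  n4⇒n8 (fail-walked)  ** P7@[28:28]
[29] read 'e'  n8⇒n9
[30] read 'd'  n9⇒n10
[31] read 'c'  n10⇒n11  ** P2@[27:31],P7@[31:31]
[32] read 'c'  n11⇒n20 (fail-walked)  ** P7@[32:32]
[33] read 'e'  n20⇒n3 (fail-walked)
[34] read 'b'  n3⇒n4
[35] read 'a'  n4⇒n1 (fail-walked)
[36] read 'a'  n1⇒n2  ** P0@[35:36]
[37] read 'a'  n2⇒n2 (fail-walked)  ** P0@[36:37]
[38] read 'a'  n2⇒n2 (fail-walked)  ** P0@[37:38]
[39] read 'b'  n2⇒n7 (fail-walked)
[40] read 'a'  n7⇒n1 (fail-walked)
[41] read 'a'  n1⇒n2  ** P0@[40:41]
[42] read 'c'  n2⇒n18  ** P7@[42:42]
[43] read 'd'  n18⇒n19  ** P5@[40:43]
[44] read 'a'  n19⇒n1 (fail-walked)
[45] read 'e'  n1⇒n17  ** P4@[44:45]
[46] read 'd'  n17⇒n12 (fail-walked)
[47] read 'c'  n12⇒n13  ** P7@[47:47]
[48] read 'a'  n13⇒n14
[49] read 'a'  n14⇒n15  ** P0@[48:49]
[50] read 'a'  n15⇒n16  ** P0@[49:50],P3@[46:50]
[51] read 'a'  n16⇒n2 (fail-walked)  ** P0@[50:51]
[52] read 'a'  n2⇒n2 (fail-walked)  ** P0@[51:52]
[53] read 'e'  n2⇒n17 (fail-walked)  ** P4@[52:53]
[54] read 'b'  n17⇒n4 (fail-walked)
[55] read 'd'  n4⇒n5
[56] read 'd'  n5⇒n6  ** P1@[53:56]
[57] read 'b'  n6⇒n7 (fail-walked)
[58] read 'a'  n7⇒n1 (fail-walked)
[59] read 'e'  n1⇒n17  ** P4@[58:59]
[60] read 'e'  n17⇒n3 (fail-walked)
[61] read 'c'  n3⇒n20 (fail-walked)  ** P7@[61:61]
[62] read 'a'  n20⇒n21
[63] read 'e'  n21⇒n22  ** P4@[62:63]

Matches: [[1,0],[2,4],[4,7],[6,0],[7,0],[7,3],[10,7],[13,2],[13,7],[14,7],[16,4],[17,7],[19,4],[20,6],[24,1],[26,4],[28,7],[31,2],[31,7],[32,7],[36,0],[37,0],[38,0],[41,0],[42,7],[43,5],[45,4],[47,7],[49,0],[50,0],[50,3],[51,0],[52,0],[53,4],[56,1],[59,4],[61,7],[63,4]]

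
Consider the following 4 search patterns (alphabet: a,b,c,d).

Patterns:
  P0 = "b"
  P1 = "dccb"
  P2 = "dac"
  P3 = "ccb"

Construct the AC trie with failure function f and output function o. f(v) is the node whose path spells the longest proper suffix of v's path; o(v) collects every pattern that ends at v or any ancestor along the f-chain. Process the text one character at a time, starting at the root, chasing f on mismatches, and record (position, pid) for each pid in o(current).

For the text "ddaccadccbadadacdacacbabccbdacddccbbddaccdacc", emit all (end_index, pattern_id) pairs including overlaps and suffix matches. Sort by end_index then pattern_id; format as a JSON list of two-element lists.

Construct AC machine:
Trie (insert patterns):
  n0 'ε': b→1 c→8 d→2
  n1 'b': ·  [P0 ends]
  n2 'd': a→6 c→3
  n3 'dc': c→4
  n4 'dcc': b→5
  n5 'dccb': ·  [P1 ends]
  n6 'da': c→7
  n7 'dac': ·  [P2 ends]
  n8 'c': c→9
  n9 'cc': b→10
  n10 'ccb': ·  [P3 ends]

BFS fail/out derivation:
  fail(1) 'b': from fail(0)=0 chase 'b': 0 ⇒ 0;  out={0}∪out(0)={0}
  fail(2) 'd': from fail(0)=0 chase 'd': 0 ⇒ 0;  out=∅∪out(0)=∅
  fail(8) 'c': from fail(0)=0 chase 'c': 0 ⇒ 0;  out=∅∪out(0)=∅
  fail(3) 'dc': from fail(2)=0 chase 'c': 0 ⇒ 8;  out=∅∪out(8)=∅
  fail(6) 'da': from fail(2)=0 chase 'a': 0 ⇒ 0;  out=∅∪out(0)=∅
  fail(9) 'cc': from fail(8)=0 chase 'c': 0 ⇒ 8;  out=∅∪out(8)=∅
  fail(4) 'dcc': from fail(3)=8 chase 'c': 8 ⇒ 9;  out=∅∪out(9)=∅
  fail(7) 'dac': from fail(6)=0 chase 'c': 0 ⇒ 8;  out={2}∪out(8)={2}
  fail(10) 'ccb': from fail(9)=8 chase 'b': 8→0 ⇒ 1;  out={3}∪out(1)={0,3}
  fail(5) 'dccb': from fail(4)=9 chase 'b': 9 ⇒ 10;  out={1}∪out(10)={0,1,3}

Run:
[0] read 'd'  n0⇒n2
[1] read 'd'  n2⇒n2 (fail-walked)
[2] read 'a'  n2⇒n6
[3] read 'c'  n6⇒n7  ** P2@[1:3]
[4] read 'c'  n7⇒n9 (fail-walked)
[5] read 'a'  n9⇒n0 (fail-walked)
[6] read 'd'  n0⇒n2
[7] read 'c'  n2⇒n3
[8] read 'c'  n3⇒n4
[9] read 'b'  n4⇒n5  ** P0@[9:9],P1@[6:9],P3@[7:9]
[10] read 'a'  n5⇒n0 (fail-walked)
[11] read 'd'  n0⇒n2
[12] read 'a'  n2⇒n6
[13] read 'd'  n6⇒n2 (fail-walked)
[14] read 'a'  n2⇒n6
[15] read 'c'  n6⇒n7  ** P2@[13:15]
[16] read 'd'  n7⇒n2 (fail-walked)
[17] read 'a'  n2⇒n6
[18] read 'c'  n6⇒n7  ** P2@[16:18]
[19] read 'a'  n7⇒n0 (fail-walked)
[20] read 'c'  n0⇒n8
[21] read 'b'  n8⇒n1 (fail-walked)  ** P0@[21:21]
[22] read 'a'  n1⇒n0 (fail-walked)
[23] read 'b'  n0⇒n1  ** P0@[23:23]
[24] read 'c'  n1⇒n8 (fail-walked)
[25] read 'c'  n8⇒n9
[26] read 'b'  n9⇒n10  ** P0@[26:26],P3@[24:26]
[27] read 'd'  n10⇒n2 (fail-walked)
[28] read 'a'  n2⇒n6
[29] read 'c'  n6⇒n7  ** P2@[27:29]
[30] read 'd'  n7⇒n2 (fail-walked)
[31] read 'd'  n2⇒n2 (fail-walked)
[32] read 'c'  n2⇒n3
[33] read 'c'  n3⇒n4
[34] read 'b'  n4⇒n5  ** P0@[34:34],P1@[31:34],P3@[32:34]
[35] read 'b'  n5⇒n1 (fail-walked)  ** P0@[35:35]
[36] read 'd'  n1⇒n2 (fail-walked)
[37] read 'd'  n2⇒n2 (fail-walked)
[38] read 'a'  n2⇒n6
[39] read 'c'  n6⇒n7  ** P2@[37:39]
[40] read 'c'  n7⇒n9 (fail-walked)
[41] read 'd'  n9⇒n2 (fail-walked)
[42] read 'a'  n2⇒n6
[43] read 'c'  n6⇒n7  ** P2@[41:43]
[44] read 'c'  n7⇒n9 (fail-walked)

Result: [[3,2],[9,0],[9,1],[9,3],[15,2],[18,2],[21,0],[23,0],[26,0],[26,3],[29,2],[34,0],[34,1],[34,3],[35,0],[39,2],[43,2]]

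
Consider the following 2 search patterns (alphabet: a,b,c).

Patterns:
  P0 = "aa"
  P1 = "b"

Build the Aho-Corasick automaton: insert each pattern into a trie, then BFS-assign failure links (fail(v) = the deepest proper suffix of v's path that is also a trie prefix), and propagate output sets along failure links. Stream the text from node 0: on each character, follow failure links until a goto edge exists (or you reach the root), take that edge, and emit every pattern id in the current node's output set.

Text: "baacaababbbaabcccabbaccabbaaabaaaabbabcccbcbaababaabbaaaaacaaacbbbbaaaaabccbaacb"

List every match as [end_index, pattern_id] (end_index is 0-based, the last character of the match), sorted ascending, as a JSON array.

Build automaton:
Trie nodes:
  0='ε' goto a→1 b→3
  1='a' goto a→2
  2='aa' goto ·  ←P0
  3='b' goto ·  ←P1

Failure links (BFS by depth):
  n1('a'): parent n0 fail=0; on 'a' 0 → fail=0;  out ∅∪∅=∅
  n3('b'): parent n0 fail=0; on 'b' 0 → fail=0;  out {1}∪∅={1}
  n2('aa'): parent n1 fail=0; on 'a' 0 → fail=1;  out {0}∪∅={0}

Run:
pos 0 'b': at 3  emit P1@[0:0]
pos 1 'a': at 1 (via fail)
pos 2 'a': at 2  emit P0@[1:2]
pos 3 'c': at 0 (via fail)
pos 4 'a': at 1
pos 5 'a': at 2  emit P0@[4:5]
pos 6 'b': at 3 (via fail)  emit P1@[6:6]
pos 7 'a': at 1 (via fail)
pos 8 'b': at 3 (via fail)  emit P1@[8:8]
pos 9 'b': at 3 (via fail)  emit P1@[9:9]
pos 10 'b': at 3 (via fail)  emit P1@[10:10]
pos 11 'a': at 1 (via fail)
pos 12 'a': at 2  emit P0@[11:12]
pos 13 'b': at 3 (via fail)  emit P1@[13:13]
pos 14 'c': at 0 (via fail)
pos 15 'c': at 0
pos 16 'c': at 0
pos 17 'a': at 1
pos 18 'b': at 3 (via fail)  emit P1@[18:18]
pos 19 'b': at 3 (via fail)  emit P1@[19:19]
pos 20 'a': at 1 (via fail)
pos 21 'c': at 0 (via fail)
pos 22 'c': at 0
pos 23 'a': at 1
pos 24 'b': at 3 (via fail)  emit P1@[24:24]
pos 25 'b': at 3 (via fail)  emit P1@[25:25]
pos 26 'a': at 1 (via fail)
pos 27 'a': at 2  emit P0@[26:27]
pos 28 'a': at 2 (via fail)  emit P0@[27:28]
pos 29 'b': at 3 (via fail)  emit P1@[29:29]
pos 30 'a': at 1 (via fail)
pos 31 'a': at 2  emit P0@[30:31]
pos 32 'a': at 2 (via fail)  emit P0@[31:32]
pos 33 'a': at 2 (via fail)  emit P0@[32:33]
pos 34 'b': at 3 (via fail)  emit P1@[34:34]
pos 35 'b': at 3 (via fail)  emit P1@[35:35]
pos 36 'a': at 1 (via fail)
pos 37 'b': at 3 (via fail)  emit P1@[37:37]
pos 38 'c': at 0 (via fail)
pos 39 'c': at 0
pos 40 'c': at 0
pos 41 'b': at 3  emit P1@[41:41]
pos 42 'c': at 0 (via fail)
pos 43 'b': at 3  emit P1@[43:43]
pos 44 'a': at 1 (via fail)
pos 45 'a': at 2  emit P0@[44:45]
pos 46 'b': at 3 (via fail)  emit P1@[46:46]
pos 47 'a': at 1 (via fail)
pos 48 'b': at 3 (via fail)  emit P1@[48:48]
pos 49 'a': at 1 (via fail)
pos 50 'a': at 2  emit P0@[49:50]
pos 51 'b': at 3 (via fail)  emit P1@[51:51]
pos 52 'b': at 3 (via fail)  emit P1@[52:52]
pos 53 'a': at 1 (via fail)
pos 54 'a': at 2  emit P0@[53:54]
pos 55 'a': at 2 (via fail)  emit P0@[54:55]
pos 56 'a': at 2 (via fail)  emit P0@[55:56]
pos 57 'a': at 2 (via fail)  emit P0@[56:57]
pos 58 'c': at 0 (via fail)
pos 59 'a': at 1
pos 60 'a': at 2  emit P0@[59:60]
pos 61 'a': at 2 (via fail)  emit P0@[60:61]
pos 62 'c': at 0 (via fail)
pos 63 'b': at 3  emit P1@[63:63]
pos 64 'b': at 3 (via fail)  emit P1@[64:64]
pos 65 'b': at 3 (via fail)  emit P1@[65:65]
pos 66 'b': at 3 (via fail)  emit P1@[66:66]
pos 67 'a': at 1 (via fail)
pos 68 'a': at 2  emit P0@[67:68]
pos 69 'a': at 2 (via fail)  emit P0@[68:69]
pos 70 'a': at 2 (via fail)  emit P0@[69:70]
pos 71 'a': at 2 (via fail)  emit P0@[70:71]
pos 72 'b': at 3 (via fail)  emit P1@[72:72]
pos 73 'c': at 0 (via fail)
pos 74 'c': at 0
pos 75 'b': at 3  emit P1@[75:75]
pos 76 'a': at 1 (via fail)
pos 77 'a': at 2  emit P0@[76:77]
pos 78 'c': at 0 (via fail)
pos 79 'b': at 3  emit P1@[79:79]

Result: [[0,1],[2,0],[5,0],[6,1],[8,1],[9,1],[10,1],[12,0],[13,1],[18,1],[19,1],[24,1],[25,1],[27,0],[28,0],[29,1],[31,0],[32,0],[33,0],[34,1],[35,1],[37,1],[41,1],[43,1],[45,0],[46,1],[48,1],[50,0],[51,1],[52,1],[54,0],[55,0],[56,0],[57,0],[60,0],[61,0],[63,1],[64,1],[65,1],[66,1],[68,0],[69,0],[70,0],[71,0],[72,1],[75,1],[77,0],[79,1]]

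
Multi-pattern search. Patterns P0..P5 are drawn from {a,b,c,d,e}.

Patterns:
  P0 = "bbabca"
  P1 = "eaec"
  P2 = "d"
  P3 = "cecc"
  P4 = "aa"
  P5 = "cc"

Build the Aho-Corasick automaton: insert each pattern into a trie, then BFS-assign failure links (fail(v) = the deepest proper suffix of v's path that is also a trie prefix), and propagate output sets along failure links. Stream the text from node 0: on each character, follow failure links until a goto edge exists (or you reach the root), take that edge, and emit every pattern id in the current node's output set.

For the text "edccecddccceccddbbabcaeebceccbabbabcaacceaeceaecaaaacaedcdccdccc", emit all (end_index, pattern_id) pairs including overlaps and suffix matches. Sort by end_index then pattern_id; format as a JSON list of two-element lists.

Construct AC machine:
Trie nodes:
  n0 'ε': a→16 b→1 c→12 d→11 e→7
  n1 'b': b→2
  n2 'bb': a→3
  n3 'bba': b→4
  n4 'bbab': c→5
  n5 'bbabc': a→6
  n6 'bbabca': ·  [P0 ends]
  n7 'e': a→8
  n8 'ea': e→9
  n9 'eae': c→10
  n10 'eaec': ·  [P1 ends]
  n11 'd': ·  [P2 ends]
  n12 'c': c→18 e→13
  n13 'ce': c→14
  n14 'cec': c→15
  n15 'cecc': ·  [P3 ends]
  n16 'a': a→17
  n17 'aa': ·  [P4 ends]
  n18 'cc': ·  [P5 ends]

Failure links (BFS by depth):
  fail(1) 'b': from fail(0)=0 chase 'b': 0 ⇒ 0;  out=∅∪out(0)=∅
  fail(7) 'e': from fail(0)=0 chase 'e': 0 ⇒ 0;  out=∅∪out(0)=∅
  fail(11) 'd': from fail(0)=0 chase 'd': 0 ⇒ 0;  out={2}∪out(0)={2}
  fail(12) 'c': from fail(0)=0 chase 'c': 0 ⇒ 0;  out=∅∪out(0)=∅
  fail(16) 'a': from fail(0)=0 chase 'a': 0 ⇒ 0;  out=∅∪out(0)=∅
  fail(2) 'bb': from fail(1)=0 chase 'b': 0 ⇒ 1;  out=∅∪out(1)=∅
  fail(8) 'ea': from fail(7)=0 chase 'a': 0 ⇒ 16;  out=∅∪out(16)=∅
  fail(13) 'ce': from fail(12)=0 chase 'e': 0 ⇒ 7;  out=∅∪out(7)=∅
  fail(17) 'aa': from fail(16)=0 chase 'a': 0 ⇒ 16;  out={4}∪out(16)={4}
  fail(18) 'cc': from fail(12)=0 chase 'c': 0 ⇒ 12;  out={5}∪out(12)={5}
  fail(3) 'bba': from fail(2)=1 chase 'a': 1→0 ⇒ 16;  out=∅∪out(16)=∅
  fail(9) 'eae': from fail(8)=16 chase 'e': 16→0 ⇒ 7;  out=∅∪out(7)=∅
  fail(14) 'cec': from fail(13)=7 chase 'c': 7→0 ⇒ 12;  out=∅∪out(12)=∅
  fail(4) 'bbab': from fail(3)=16 chase 'b': 16→0 ⇒ 1;  out=∅∪out(1)=∅
  fail(10) 'eaec': from fail(9)=7 chase 'c': 7→0 ⇒ 12;  out={1}∪out(12)={1}
  fail(15) 'cecc': from fail(14)=12 chase 'c': 12 ⇒ 18;  out={3}∪out(18)={3,5}
  fail(5) 'bbabc': from fail(4)=1 chase 'c': 1→0 ⇒ 12;  out=∅∪out(12)=∅
  fail(6) 'bbabca': from fail(5)=12 chase 'a': 12→0 ⇒ 16;  out={0}∪out(16)={0}

Scan:
pos 0 'e': at 7
pos 1 'd': at 11 (via fail)  → match P2@[1:1]
pos 2 'c': at 12 (via fail)
pos 3 'c': at 18  → match P5@[2:3]
pos 4 'e': at 13 (via fail)
pos 5 'c': at 14
pos 6 'd': at 11 (via fail)  → match P2@[6:6]
pos 7 'd': at 11 (via fail)  → match P2@[7:7]
pos 8 'c': at 12 (via fail)
pos 9 'c': at 18  → match P5@[8:9]
pos 10 'c': at 18 (via fail)  → match P5@[9:10]
pos 11 'e': at 13 (via fail)
pos 12 'c': at 14
pos 13 'c': at 15  → match P3@[10:13],P5@[12:13]
pos 14 'd': at 11 (via fail)  → match P2@[14:14]
pos 15 'd': at 11 (via fail)  → match P2@[15:15]
pos 16 'b': at 1 (via fail)
pos 17 'b': at 2
pos 18 'a': at 3
pos 19 'b': at 4
pos 20 'c': at 5
pos 21 'a': at 6  → match P0@[16:21]
pos 22 'e': at 7 (via fail)
pos 23 'e': at 7 (via fail)
pos 24 'b': at 1 (via fail)
pos 25 'c': at 12 (via fail)
pos 26 'e': at 13
pos 27 'c': at 14
pos 28 'c': at 15  → match P3@[25:28],P5@[27:28]
pos 29 'b': at 1 (via fail)
pos 30 'a': at 16 (via fail)
pos 31 'b': at 1 (via fail)
pos 32 'b': at 2
pos 33 'a': at 3
pos 34 'b': at 4
pos 35 'c': at 5
pos 36 'a': at 6  → match P0@[31:36]
pos 37 'a': at 17 (via fail)  → match P4@[36:37]
pos 38 'c': at 12 (via fail)
pos 39 'c': at 18  → match P5@[38:39]
pos 40 'e': at 13 (via fail)
pos 41 'a': at 8 (via fail)
pos 42 'e': at 9
pos 43 'c': at 10  → match P1@[40:43]
pos 44 'e': at 13 (via fail)
pos 45 'a': at 8 (via fail)
pos 46 'e': at 9
pos 47 'c': at 10  → match P1@[44:47]
pos 48 'a': at 16 (via fail)
pos 49 'a': at 17  → match P4@[48:49]
pos 50 'a': at 17 (via fail)  → match P4@[49:50]
pos 51 'a': at 17 (via fail)  → match P4@[50:51]
pos 52 'c': at 12 (via fail)
pos 53 'a': at 16 (via fail)
pos 54 'e': at 7 (via fail)
pos 55 'd': at 11 (via fail)  → match P2@[55:55]
pos 56 'c': at 12 (via fail)
pos 57 'd': at 11 (via fail)  → match P2@[57:57]
pos 58 'c': at 12 (via fail)
pos 59 'c': at 18  → match P5@[58:59]
pos 60 'd': at 11 (via fail)  → match P2@[60:60]
pos 61 'c': at 12 (via fail)
pos 62 'c': at 18  → match P5@[61:62]
pos 63 'c': at 18 (via fail)  → match P5@[62:63]

Matches: [[1,2],[3,5],[6,2],[7,2],[9,5],[10,5],[13,3],[13,5],[14,2],[15,2],[21,0],[28,3],[28,5],[36,0],[37,4],[39,5],[43,1],[47,1],[49,4],[50,4],[51,4],[55,2],[57,2],[59,5],[60,2],[62,5],[63,5]]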